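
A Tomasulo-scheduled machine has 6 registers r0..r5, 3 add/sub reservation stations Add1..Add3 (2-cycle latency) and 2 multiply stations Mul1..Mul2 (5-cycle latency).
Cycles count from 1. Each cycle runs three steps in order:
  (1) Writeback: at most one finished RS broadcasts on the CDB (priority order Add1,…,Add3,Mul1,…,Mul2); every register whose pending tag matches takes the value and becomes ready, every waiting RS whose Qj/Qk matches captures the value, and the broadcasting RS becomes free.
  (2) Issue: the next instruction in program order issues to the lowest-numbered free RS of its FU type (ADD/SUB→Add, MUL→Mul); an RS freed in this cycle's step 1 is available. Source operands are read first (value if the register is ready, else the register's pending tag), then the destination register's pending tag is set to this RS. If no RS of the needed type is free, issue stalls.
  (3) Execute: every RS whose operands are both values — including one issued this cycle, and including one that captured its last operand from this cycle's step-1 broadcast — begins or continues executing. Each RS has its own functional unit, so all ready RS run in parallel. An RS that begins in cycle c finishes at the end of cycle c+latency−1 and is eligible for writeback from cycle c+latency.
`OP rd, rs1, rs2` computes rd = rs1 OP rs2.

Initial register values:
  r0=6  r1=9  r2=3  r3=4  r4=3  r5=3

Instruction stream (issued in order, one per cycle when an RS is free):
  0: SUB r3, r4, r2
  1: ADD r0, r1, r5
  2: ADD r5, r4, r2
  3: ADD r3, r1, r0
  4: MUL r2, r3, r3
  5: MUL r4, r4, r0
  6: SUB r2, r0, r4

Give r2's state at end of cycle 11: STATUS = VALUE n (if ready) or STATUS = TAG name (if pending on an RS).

c1: issue SUB r3<-Add1 | r0:6,r1:9,r2:3,r3:Add1,r4:3,r5:3
c2: issue ADD r0<-Add2 | r0:Add2,r1:9,r2:3,r3:Add1,r4:3,r5:3
c3: CDB Add1=0; issue ADD r5<-Add1 | r0:Add2,r1:9,r2:3,r3:0,r4:3,r5:Add1
c4: CDB Add2=12; issue ADD r3<-Add2 | r0:12,r1:9,r2:3,r3:Add2,r4:3,r5:Add1
c5: CDB Add1=6; issue MUL r2<-Mul1 | r0:12,r1:9,r2:Mul1,r3:Add2,r4:3,r5:6
c6: CDB Add2=21; issue MUL r4<-Mul2 | r0:12,r1:9,r2:Mul1,r3:21,r4:Mul2,r5:6
c7: issue SUB r2<-Add1 | r0:12,r1:9,r2:Add1,r3:21,r4:Mul2,r5:6
c8: - | r0:12,r1:9,r2:Add1,r3:21,r4:Mul2,r5:6
c9: - | r0:12,r1:9,r2:Add1,r3:21,r4:Mul2,r5:6
c10: - | r0:12,r1:9,r2:Add1,r3:21,r4:Mul2,r5:6
c11: CDB Mul1=441 | r0:12,r1:9,r2:Add1,r3:21,r4:Mul2,r5:6

STATUS = TAG Add1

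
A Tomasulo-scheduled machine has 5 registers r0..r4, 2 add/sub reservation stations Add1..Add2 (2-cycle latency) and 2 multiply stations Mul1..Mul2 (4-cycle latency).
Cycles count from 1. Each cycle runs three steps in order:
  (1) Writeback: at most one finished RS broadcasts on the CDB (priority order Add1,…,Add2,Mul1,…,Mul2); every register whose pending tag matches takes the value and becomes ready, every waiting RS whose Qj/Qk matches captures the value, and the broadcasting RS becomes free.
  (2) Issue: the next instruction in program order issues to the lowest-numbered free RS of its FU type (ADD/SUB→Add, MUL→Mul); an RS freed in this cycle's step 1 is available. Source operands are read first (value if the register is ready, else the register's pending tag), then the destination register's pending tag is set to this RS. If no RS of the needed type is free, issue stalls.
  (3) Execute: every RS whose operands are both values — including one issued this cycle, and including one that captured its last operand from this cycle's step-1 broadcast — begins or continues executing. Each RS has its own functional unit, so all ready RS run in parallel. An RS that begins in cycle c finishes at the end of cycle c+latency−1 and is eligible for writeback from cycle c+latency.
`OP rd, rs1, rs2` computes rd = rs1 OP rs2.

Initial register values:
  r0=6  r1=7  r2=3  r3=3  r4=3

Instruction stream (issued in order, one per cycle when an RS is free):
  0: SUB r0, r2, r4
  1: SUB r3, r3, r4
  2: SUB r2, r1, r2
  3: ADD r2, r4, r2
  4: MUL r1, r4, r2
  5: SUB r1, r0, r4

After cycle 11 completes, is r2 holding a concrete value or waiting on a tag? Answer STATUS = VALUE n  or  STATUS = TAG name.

STATUS = VALUE 7

cycle 1: issue SUB r0<-Add1 // r0:Add1,r1:7,r2:3,r3:3,r4:3
cycle 2: issue SUB r3<-Add2 // r0:Add1,r1:7,r2:3,r3:Add2,r4:3
cycle 3: CDB Add1=0; issue SUB r2<-Add1 // r0:0,r1:7,r2:Add1,r3:Add2,r4:3
cycle 4: CDB Add2=0; issue ADD r2<-Add2 // r0:0,r1:7,r2:Add2,r3:0,r4:3
cycle 5: CDB Add1=4; issue MUL r1<-Mul1 // r0:0,r1:Mul1,r2:Add2,r3:0,r4:3
cycle 6: issue SUB r1<-Add1 // r0:0,r1:Add1,r2:Add2,r3:0,r4:3
cycle 7: CDB Add2=7 // r0:0,r1:Add1,r2:7,r3:0,r4:3
cycle 8: CDB Add1=-3 // r0:0,r1:-3,r2:7,r3:0,r4:3
cycle 9: - // r0:0,r1:-3,r2:7,r3:0,r4:3
cycle 10: - // r0:0,r1:-3,r2:7,r3:0,r4:3
cycle 11: CDB Mul1=21 // r0:0,r1:-3,r2:7,r3:0,r4:3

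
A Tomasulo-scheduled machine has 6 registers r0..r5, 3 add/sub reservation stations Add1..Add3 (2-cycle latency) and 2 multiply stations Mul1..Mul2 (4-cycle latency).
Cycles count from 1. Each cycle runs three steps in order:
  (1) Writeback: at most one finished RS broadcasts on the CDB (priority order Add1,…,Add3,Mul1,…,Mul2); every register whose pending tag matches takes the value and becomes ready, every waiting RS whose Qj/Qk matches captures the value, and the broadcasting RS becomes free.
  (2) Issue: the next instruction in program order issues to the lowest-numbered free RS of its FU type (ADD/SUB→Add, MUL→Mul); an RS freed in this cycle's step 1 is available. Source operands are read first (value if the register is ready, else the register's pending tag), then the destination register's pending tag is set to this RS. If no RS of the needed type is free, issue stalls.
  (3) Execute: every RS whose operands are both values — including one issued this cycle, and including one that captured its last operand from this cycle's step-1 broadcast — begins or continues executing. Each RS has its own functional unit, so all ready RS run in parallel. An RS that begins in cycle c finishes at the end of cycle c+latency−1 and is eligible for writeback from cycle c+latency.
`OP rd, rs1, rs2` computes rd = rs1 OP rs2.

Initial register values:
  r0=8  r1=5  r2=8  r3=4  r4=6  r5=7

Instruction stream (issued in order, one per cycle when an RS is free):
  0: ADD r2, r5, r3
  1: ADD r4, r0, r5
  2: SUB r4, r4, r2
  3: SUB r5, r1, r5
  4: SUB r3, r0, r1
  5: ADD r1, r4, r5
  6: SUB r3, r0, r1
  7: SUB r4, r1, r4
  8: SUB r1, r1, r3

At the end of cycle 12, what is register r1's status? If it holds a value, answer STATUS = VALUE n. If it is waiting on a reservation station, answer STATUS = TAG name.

c1: issue ADD r2<-Add1 | r0:8,r1:5,r2:Add1,r3:4,r4:6,r5:7
c2: issue ADD r4<-Add2 | r0:8,r1:5,r2:Add1,r3:4,r4:Add2,r5:7
c3: CDB Add1=11; issue SUB r4<-Add1 | r0:8,r1:5,r2:11,r3:4,r4:Add1,r5:7
c4: CDB Add2=15; issue SUB r5<-Add2 | r0:8,r1:5,r2:11,r3:4,r4:Add1,r5:Add2
c5: issue SUB r3<-Add3 | r0:8,r1:5,r2:11,r3:Add3,r4:Add1,r5:Add2
c6: CDB Add1=4; issue ADD r1<-Add1 | r0:8,r1:Add1,r2:11,r3:Add3,r4:4,r5:Add2
c7: CDB Add2=-2; issue SUB r3<-Add2 | r0:8,r1:Add1,r2:11,r3:Add2,r4:4,r5:-2
c8: CDB Add3=3; issue SUB r4<-Add3 | r0:8,r1:Add1,r2:11,r3:Add2,r4:Add3,r5:-2
c9: CDB Add1=2; issue SUB r1<-Add1 | r0:8,r1:Add1,r2:11,r3:Add2,r4:Add3,r5:-2
c10: - | r0:8,r1:Add1,r2:11,r3:Add2,r4:Add3,r5:-2
c11: CDB Add2=6 | r0:8,r1:Add1,r2:11,r3:6,r4:Add3,r5:-2
c12: CDB Add3=-2 | r0:8,r1:Add1,r2:11,r3:6,r4:-2,r5:-2

STATUS = TAG Add1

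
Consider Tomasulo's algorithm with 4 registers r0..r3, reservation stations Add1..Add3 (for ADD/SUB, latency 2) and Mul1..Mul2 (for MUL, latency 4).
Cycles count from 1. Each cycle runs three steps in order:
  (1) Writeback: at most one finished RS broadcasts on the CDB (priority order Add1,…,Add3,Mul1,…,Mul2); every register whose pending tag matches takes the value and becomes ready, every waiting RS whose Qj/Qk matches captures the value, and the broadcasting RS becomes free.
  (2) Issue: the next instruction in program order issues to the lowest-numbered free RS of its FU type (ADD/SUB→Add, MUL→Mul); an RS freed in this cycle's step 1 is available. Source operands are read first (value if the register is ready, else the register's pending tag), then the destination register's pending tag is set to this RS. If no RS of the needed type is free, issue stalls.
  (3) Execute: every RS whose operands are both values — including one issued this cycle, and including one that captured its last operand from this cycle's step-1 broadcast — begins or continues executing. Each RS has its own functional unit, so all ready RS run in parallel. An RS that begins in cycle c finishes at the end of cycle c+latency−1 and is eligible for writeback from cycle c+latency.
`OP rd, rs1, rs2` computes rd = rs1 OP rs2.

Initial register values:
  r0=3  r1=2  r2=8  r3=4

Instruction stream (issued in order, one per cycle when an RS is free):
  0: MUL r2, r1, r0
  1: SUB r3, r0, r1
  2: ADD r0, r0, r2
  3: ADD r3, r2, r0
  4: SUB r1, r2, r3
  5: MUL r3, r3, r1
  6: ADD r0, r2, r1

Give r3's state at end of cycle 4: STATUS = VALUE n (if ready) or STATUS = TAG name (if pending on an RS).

cycle 1: issue MUL r2<-Mul1 // r0:3,r1:2,r2:Mul1,r3:4
cycle 2: issue SUB r3<-Add1 // r0:3,r1:2,r2:Mul1,r3:Add1
cycle 3: issue ADD r0<-Add2 // r0:Add2,r1:2,r2:Mul1,r3:Add1
cycle 4: CDB Add1=1; issue ADD r3<-Add1 // r0:Add2,r1:2,r2:Mul1,r3:Add1

STATUS = TAG Add1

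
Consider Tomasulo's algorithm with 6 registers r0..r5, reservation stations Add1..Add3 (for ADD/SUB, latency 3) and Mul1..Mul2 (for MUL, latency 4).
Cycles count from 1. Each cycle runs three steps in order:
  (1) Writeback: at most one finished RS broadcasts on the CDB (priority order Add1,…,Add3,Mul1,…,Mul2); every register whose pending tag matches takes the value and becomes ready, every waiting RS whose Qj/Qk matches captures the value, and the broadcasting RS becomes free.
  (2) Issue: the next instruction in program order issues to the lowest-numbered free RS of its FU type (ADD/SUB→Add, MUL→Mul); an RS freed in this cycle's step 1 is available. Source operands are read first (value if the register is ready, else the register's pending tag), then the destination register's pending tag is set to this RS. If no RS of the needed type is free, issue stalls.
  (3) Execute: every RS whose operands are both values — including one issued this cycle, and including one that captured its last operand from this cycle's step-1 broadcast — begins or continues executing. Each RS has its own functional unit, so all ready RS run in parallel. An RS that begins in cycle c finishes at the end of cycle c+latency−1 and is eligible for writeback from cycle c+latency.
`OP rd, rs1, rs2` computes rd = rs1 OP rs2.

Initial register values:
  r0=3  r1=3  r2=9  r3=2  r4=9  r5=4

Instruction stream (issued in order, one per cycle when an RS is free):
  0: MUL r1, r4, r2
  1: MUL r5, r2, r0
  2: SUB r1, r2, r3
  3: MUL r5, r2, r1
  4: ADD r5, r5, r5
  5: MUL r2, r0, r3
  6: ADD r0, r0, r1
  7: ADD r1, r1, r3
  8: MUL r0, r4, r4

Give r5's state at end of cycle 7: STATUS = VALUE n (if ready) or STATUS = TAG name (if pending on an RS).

STATUS = TAG Add1

  c1: issue MUL r1<-Mul1  regs: r0:3,r1:Mul1,r2:9,r3:2,r4:9,r5:4
  c2: issue MUL r5<-Mul2  regs: r0:3,r1:Mul1,r2:9,r3:2,r4:9,r5:Mul2
  c3: issue SUB r1<-Add1  regs: r0:3,r1:Add1,r2:9,r3:2,r4:9,r5:Mul2
  c4: stall  regs: r0:3,r1:Add1,r2:9,r3:2,r4:9,r5:Mul2
  c5: CDB Mul1=81; issue MUL r5<-Mul1  regs: r0:3,r1:Add1,r2:9,r3:2,r4:9,r5:Mul1
  c6: CDB Add1=7; issue ADD r5<-Add1  regs: r0:3,r1:7,r2:9,r3:2,r4:9,r5:Add1
  c7: CDB Mul2=27; issue MUL r2<-Mul2  regs: r0:3,r1:7,r2:Mul2,r3:2,r4:9,r5:Add1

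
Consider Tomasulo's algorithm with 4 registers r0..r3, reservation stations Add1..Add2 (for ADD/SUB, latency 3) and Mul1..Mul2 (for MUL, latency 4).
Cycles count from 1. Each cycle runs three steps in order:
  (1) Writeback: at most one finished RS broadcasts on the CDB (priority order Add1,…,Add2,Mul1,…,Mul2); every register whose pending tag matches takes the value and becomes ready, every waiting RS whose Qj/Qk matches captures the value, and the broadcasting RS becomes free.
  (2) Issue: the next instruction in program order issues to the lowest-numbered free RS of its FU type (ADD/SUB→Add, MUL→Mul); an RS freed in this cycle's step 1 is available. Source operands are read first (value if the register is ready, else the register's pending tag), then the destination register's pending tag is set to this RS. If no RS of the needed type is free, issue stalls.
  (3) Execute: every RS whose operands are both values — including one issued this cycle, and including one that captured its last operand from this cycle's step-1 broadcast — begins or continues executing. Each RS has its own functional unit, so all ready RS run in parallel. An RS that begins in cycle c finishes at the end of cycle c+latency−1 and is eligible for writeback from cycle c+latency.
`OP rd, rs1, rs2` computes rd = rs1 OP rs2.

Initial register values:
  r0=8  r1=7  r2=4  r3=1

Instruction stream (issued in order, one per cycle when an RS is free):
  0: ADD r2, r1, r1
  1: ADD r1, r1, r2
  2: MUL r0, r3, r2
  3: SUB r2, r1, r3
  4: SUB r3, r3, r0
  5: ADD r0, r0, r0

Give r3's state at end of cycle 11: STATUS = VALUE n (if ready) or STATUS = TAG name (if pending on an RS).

c1: issue ADD r2<-Add1 | r0:8,r1:7,r2:Add1,r3:1
c2: issue ADD r1<-Add2 | r0:8,r1:Add2,r2:Add1,r3:1
c3: issue MUL r0<-Mul1 | r0:Mul1,r1:Add2,r2:Add1,r3:1
c4: CDB Add1=14; issue SUB r2<-Add1 | r0:Mul1,r1:Add2,r2:Add1,r3:1
c5: stall | r0:Mul1,r1:Add2,r2:Add1,r3:1
c6: stall | r0:Mul1,r1:Add2,r2:Add1,r3:1
c7: CDB Add2=21; issue SUB r3<-Add2 | r0:Mul1,r1:21,r2:Add1,r3:Add2
c8: CDB Mul1=14; stall | r0:14,r1:21,r2:Add1,r3:Add2
c9: stall | r0:14,r1:21,r2:Add1,r3:Add2
c10: CDB Add1=20; issue ADD r0<-Add1 | r0:Add1,r1:21,r2:20,r3:Add2
c11: CDB Add2=-13 | r0:Add1,r1:21,r2:20,r3:-13

STATUS = VALUE -13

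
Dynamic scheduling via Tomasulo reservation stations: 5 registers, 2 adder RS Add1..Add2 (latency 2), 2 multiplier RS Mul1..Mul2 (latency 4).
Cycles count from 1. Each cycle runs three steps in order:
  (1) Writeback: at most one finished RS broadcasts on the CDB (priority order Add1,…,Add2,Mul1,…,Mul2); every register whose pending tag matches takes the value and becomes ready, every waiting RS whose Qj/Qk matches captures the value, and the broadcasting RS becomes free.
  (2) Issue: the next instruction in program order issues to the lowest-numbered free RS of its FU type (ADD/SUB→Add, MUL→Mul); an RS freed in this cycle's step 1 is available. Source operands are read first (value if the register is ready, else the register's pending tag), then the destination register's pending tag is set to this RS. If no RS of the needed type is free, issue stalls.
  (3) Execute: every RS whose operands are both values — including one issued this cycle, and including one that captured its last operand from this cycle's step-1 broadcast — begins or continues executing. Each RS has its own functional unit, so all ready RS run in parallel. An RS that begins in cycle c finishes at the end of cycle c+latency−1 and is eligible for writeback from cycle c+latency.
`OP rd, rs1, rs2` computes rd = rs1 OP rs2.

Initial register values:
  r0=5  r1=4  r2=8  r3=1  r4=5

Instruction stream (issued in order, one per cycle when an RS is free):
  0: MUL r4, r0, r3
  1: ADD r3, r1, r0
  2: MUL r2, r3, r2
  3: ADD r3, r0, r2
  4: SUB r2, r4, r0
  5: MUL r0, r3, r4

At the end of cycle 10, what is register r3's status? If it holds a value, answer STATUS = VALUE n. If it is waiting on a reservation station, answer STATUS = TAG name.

STATUS = VALUE 77

  c1: issue MUL r4<-Mul1  regs: r0:5,r1:4,r2:8,r3:1,r4:Mul1
  c2: issue ADD r3<-Add1  regs: r0:5,r1:4,r2:8,r3:Add1,r4:Mul1
  c3: issue MUL r2<-Mul2  regs: r0:5,r1:4,r2:Mul2,r3:Add1,r4:Mul1
  c4: CDB Add1=9; issue ADD r3<-Add1  regs: r0:5,r1:4,r2:Mul2,r3:Add1,r4:Mul1
  c5: CDB Mul1=5; issue SUB r2<-Add2  regs: r0:5,r1:4,r2:Add2,r3:Add1,r4:5
  c6: issue MUL r0<-Mul1  regs: r0:Mul1,r1:4,r2:Add2,r3:Add1,r4:5
  c7: CDB Add2=0  regs: r0:Mul1,r1:4,r2:0,r3:Add1,r4:5
  c8: CDB Mul2=72  regs: r0:Mul1,r1:4,r2:0,r3:Add1,r4:5
  c9: -  regs: r0:Mul1,r1:4,r2:0,r3:Add1,r4:5
  c10: CDB Add1=77  regs: r0:Mul1,r1:4,r2:0,r3:77,r4:5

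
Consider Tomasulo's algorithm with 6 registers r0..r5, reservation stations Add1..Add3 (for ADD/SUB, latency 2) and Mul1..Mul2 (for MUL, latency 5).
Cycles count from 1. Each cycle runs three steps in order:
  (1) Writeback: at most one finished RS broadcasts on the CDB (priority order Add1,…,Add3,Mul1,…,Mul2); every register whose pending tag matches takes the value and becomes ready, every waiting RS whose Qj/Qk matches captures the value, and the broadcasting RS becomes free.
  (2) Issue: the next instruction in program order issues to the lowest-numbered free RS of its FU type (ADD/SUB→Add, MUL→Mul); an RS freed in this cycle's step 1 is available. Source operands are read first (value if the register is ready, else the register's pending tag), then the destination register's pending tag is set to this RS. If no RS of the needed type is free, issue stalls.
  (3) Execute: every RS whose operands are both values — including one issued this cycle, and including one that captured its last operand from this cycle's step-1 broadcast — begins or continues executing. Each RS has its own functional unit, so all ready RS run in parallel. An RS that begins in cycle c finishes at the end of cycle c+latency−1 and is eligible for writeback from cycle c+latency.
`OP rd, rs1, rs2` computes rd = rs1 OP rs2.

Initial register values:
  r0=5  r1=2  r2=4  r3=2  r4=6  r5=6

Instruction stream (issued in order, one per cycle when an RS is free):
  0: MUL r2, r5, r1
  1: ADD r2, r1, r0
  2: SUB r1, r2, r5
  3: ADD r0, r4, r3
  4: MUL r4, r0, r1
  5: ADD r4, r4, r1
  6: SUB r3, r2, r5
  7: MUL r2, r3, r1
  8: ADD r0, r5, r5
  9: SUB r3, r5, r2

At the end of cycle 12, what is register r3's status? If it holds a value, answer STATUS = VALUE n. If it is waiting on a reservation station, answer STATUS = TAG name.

STATUS = TAG Add3

  c1: issue MUL r2<-Mul1  regs: r0:5,r1:2,r2:Mul1,r3:2,r4:6,r5:6
  c2: issue ADD r2<-Add1  regs: r0:5,r1:2,r2:Add1,r3:2,r4:6,r5:6
  c3: issue SUB r1<-Add2  regs: r0:5,r1:Add2,r2:Add1,r3:2,r4:6,r5:6
  c4: CDB Add1=7; issue ADD r0<-Add1  regs: r0:Add1,r1:Add2,r2:7,r3:2,r4:6,r5:6
  c5: issue MUL r4<-Mul2  regs: r0:Add1,r1:Add2,r2:7,r3:2,r4:Mul2,r5:6
  c6: CDB Add1=8; issue ADD r4<-Add1  regs: r0:8,r1:Add2,r2:7,r3:2,r4:Add1,r5:6
  c7: CDB Add2=1; issue SUB r3<-Add2  regs: r0:8,r1:1,r2:7,r3:Add2,r4:Add1,r5:6
  c8: CDB Mul1=12; issue MUL r2<-Mul1  regs: r0:8,r1:1,r2:Mul1,r3:Add2,r4:Add1,r5:6
  c9: CDB Add2=1; issue ADD r0<-Add2  regs: r0:Add2,r1:1,r2:Mul1,r3:1,r4:Add1,r5:6
  c10: issue SUB r3<-Add3  regs: r0:Add2,r1:1,r2:Mul1,r3:Add3,r4:Add1,r5:6
  c11: CDB Add2=12  regs: r0:12,r1:1,r2:Mul1,r3:Add3,r4:Add1,r5:6
  c12: CDB Mul2=8  regs: r0:12,r1:1,r2:Mul1,r3:Add3,r4:Add1,r5:6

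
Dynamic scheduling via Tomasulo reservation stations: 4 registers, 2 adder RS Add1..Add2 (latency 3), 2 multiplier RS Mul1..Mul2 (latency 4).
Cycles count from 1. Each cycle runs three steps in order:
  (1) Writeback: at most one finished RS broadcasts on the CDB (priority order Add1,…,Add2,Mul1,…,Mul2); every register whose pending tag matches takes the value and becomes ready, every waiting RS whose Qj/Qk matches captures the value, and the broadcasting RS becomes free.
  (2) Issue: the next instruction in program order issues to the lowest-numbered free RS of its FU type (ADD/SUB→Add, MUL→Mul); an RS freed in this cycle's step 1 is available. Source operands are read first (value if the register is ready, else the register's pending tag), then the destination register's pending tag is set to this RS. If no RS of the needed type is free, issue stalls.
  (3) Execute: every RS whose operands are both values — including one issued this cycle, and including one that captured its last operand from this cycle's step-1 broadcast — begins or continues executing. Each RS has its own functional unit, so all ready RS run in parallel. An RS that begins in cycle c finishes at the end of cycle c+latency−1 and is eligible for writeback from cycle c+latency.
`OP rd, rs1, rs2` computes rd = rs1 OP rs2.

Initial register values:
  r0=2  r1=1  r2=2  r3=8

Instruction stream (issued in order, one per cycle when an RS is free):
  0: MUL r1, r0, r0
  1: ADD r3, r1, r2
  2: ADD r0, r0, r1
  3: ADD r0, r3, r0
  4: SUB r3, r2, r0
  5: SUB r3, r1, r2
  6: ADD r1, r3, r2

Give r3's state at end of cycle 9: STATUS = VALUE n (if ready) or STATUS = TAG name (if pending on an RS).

c1: issue MUL r1<-Mul1 | r0:2,r1:Mul1,r2:2,r3:8
c2: issue ADD r3<-Add1 | r0:2,r1:Mul1,r2:2,r3:Add1
c3: issue ADD r0<-Add2 | r0:Add2,r1:Mul1,r2:2,r3:Add1
c4: stall | r0:Add2,r1:Mul1,r2:2,r3:Add1
c5: CDB Mul1=4; stall | r0:Add2,r1:4,r2:2,r3:Add1
c6: stall | r0:Add2,r1:4,r2:2,r3:Add1
c7: stall | r0:Add2,r1:4,r2:2,r3:Add1
c8: CDB Add1=6; issue ADD r0<-Add1 | r0:Add1,r1:4,r2:2,r3:6
c9: CDB Add2=6; issue SUB r3<-Add2 | r0:Add1,r1:4,r2:2,r3:Add2

STATUS = TAG Add2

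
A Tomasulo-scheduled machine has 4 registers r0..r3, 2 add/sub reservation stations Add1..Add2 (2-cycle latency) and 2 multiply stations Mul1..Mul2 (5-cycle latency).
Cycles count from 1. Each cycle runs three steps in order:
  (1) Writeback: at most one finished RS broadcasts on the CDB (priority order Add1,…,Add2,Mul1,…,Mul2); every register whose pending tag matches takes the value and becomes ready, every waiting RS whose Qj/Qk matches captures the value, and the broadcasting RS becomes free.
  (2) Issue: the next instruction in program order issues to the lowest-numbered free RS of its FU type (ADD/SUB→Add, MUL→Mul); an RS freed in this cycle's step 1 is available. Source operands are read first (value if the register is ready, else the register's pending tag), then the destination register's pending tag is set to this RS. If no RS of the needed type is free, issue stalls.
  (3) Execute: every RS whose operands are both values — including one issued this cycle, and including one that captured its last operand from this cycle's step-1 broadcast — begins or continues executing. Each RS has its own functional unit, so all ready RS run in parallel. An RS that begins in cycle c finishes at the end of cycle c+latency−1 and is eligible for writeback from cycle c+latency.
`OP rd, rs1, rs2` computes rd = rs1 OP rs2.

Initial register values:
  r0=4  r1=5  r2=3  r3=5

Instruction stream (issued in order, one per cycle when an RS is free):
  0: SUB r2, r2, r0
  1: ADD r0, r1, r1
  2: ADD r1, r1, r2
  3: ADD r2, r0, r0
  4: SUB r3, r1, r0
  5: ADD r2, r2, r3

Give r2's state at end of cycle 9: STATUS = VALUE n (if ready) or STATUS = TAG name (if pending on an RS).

STATUS = VALUE 14

c1: issue SUB r2<-Add1 | r0:4,r1:5,r2:Add1,r3:5
c2: issue ADD r0<-Add2 | r0:Add2,r1:5,r2:Add1,r3:5
c3: CDB Add1=-1; issue ADD r1<-Add1 | r0:Add2,r1:Add1,r2:-1,r3:5
c4: CDB Add2=10; issue ADD r2<-Add2 | r0:10,r1:Add1,r2:Add2,r3:5
c5: CDB Add1=4; issue SUB r3<-Add1 | r0:10,r1:4,r2:Add2,r3:Add1
c6: CDB Add2=20; issue ADD r2<-Add2 | r0:10,r1:4,r2:Add2,r3:Add1
c7: CDB Add1=-6 | r0:10,r1:4,r2:Add2,r3:-6
c8: - | r0:10,r1:4,r2:Add2,r3:-6
c9: CDB Add2=14 | r0:10,r1:4,r2:14,r3:-6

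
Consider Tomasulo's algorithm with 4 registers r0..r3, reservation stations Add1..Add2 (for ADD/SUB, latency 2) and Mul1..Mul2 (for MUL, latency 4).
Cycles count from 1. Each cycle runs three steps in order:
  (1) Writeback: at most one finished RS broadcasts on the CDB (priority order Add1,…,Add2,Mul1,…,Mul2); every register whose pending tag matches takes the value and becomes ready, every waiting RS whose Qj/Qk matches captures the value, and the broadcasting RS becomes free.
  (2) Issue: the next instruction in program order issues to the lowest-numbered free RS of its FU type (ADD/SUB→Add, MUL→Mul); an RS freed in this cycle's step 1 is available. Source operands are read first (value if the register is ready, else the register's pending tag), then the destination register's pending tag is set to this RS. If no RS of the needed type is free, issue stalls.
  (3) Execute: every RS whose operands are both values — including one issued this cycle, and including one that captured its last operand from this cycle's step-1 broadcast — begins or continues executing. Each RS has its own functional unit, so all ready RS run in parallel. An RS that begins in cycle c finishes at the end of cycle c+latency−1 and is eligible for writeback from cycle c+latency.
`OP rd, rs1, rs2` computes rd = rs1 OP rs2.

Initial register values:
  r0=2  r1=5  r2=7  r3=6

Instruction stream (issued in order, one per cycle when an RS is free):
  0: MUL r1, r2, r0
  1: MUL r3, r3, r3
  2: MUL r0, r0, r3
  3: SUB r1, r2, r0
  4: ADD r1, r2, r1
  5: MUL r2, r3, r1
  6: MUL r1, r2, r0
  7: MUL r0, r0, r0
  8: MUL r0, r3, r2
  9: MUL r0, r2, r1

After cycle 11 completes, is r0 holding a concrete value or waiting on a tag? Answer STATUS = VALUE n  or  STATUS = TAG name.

cycle 1: issue MUL r1<-Mul1 // r0:2,r1:Mul1,r2:7,r3:6
cycle 2: issue MUL r3<-Mul2 // r0:2,r1:Mul1,r2:7,r3:Mul2
cycle 3: stall // r0:2,r1:Mul1,r2:7,r3:Mul2
cycle 4: stall // r0:2,r1:Mul1,r2:7,r3:Mul2
cycle 5: CDB Mul1=14; issue MUL r0<-Mul1 // r0:Mul1,r1:14,r2:7,r3:Mul2
cycle 6: CDB Mul2=36; issue SUB r1<-Add1 // r0:Mul1,r1:Add1,r2:7,r3:36
cycle 7: issue ADD r1<-Add2 // r0:Mul1,r1:Add2,r2:7,r3:36
cycle 8: issue MUL r2<-Mul2 // r0:Mul1,r1:Add2,r2:Mul2,r3:36
cycle 9: stall // r0:Mul1,r1:Add2,r2:Mul2,r3:36
cycle 10: CDB Mul1=72; issue MUL r1<-Mul1 // r0:72,r1:Mul1,r2:Mul2,r3:36
cycle 11: stall // r0:72,r1:Mul1,r2:Mul2,r3:36

STATUS = VALUE 72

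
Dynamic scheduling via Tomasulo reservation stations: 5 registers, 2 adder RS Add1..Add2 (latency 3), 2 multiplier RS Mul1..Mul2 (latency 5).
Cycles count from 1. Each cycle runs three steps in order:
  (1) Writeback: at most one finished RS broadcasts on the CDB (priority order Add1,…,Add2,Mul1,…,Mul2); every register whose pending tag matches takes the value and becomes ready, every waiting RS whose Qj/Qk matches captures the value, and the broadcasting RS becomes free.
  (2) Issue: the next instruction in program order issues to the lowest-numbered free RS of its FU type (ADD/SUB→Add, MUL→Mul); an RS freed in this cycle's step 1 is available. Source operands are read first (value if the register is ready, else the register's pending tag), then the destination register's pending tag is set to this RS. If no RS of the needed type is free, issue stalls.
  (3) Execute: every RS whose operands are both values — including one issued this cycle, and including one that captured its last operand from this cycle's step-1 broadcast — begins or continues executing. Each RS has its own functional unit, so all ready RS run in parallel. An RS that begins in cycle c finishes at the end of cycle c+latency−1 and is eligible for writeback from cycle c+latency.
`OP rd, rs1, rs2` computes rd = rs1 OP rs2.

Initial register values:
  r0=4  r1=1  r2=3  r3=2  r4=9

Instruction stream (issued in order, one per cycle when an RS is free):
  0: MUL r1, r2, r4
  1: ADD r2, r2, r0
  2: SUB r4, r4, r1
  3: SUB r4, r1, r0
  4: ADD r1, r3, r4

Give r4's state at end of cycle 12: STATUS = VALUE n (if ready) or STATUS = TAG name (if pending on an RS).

cycle 1: issue MUL r1<-Mul1 // r0:4,r1:Mul1,r2:3,r3:2,r4:9
cycle 2: issue ADD r2<-Add1 // r0:4,r1:Mul1,r2:Add1,r3:2,r4:9
cycle 3: issue SUB r4<-Add2 // r0:4,r1:Mul1,r2:Add1,r3:2,r4:Add2
cycle 4: stall // r0:4,r1:Mul1,r2:Add1,r3:2,r4:Add2
cycle 5: CDB Add1=7; issue SUB r4<-Add1 // r0:4,r1:Mul1,r2:7,r3:2,r4:Add1
cycle 6: CDB Mul1=27; stall // r0:4,r1:27,r2:7,r3:2,r4:Add1
cycle 7: stall // r0:4,r1:27,r2:7,r3:2,r4:Add1
cycle 8: stall // r0:4,r1:27,r2:7,r3:2,r4:Add1
cycle 9: CDB Add1=23; issue ADD r1<-Add1 // r0:4,r1:Add1,r2:7,r3:2,r4:23
cycle 10: CDB Add2=-18 // r0:4,r1:Add1,r2:7,r3:2,r4:23
cycle 11: - // r0:4,r1:Add1,r2:7,r3:2,r4:23
cycle 12: CDB Add1=25 // r0:4,r1:25,r2:7,r3:2,r4:23

STATUS = VALUE 23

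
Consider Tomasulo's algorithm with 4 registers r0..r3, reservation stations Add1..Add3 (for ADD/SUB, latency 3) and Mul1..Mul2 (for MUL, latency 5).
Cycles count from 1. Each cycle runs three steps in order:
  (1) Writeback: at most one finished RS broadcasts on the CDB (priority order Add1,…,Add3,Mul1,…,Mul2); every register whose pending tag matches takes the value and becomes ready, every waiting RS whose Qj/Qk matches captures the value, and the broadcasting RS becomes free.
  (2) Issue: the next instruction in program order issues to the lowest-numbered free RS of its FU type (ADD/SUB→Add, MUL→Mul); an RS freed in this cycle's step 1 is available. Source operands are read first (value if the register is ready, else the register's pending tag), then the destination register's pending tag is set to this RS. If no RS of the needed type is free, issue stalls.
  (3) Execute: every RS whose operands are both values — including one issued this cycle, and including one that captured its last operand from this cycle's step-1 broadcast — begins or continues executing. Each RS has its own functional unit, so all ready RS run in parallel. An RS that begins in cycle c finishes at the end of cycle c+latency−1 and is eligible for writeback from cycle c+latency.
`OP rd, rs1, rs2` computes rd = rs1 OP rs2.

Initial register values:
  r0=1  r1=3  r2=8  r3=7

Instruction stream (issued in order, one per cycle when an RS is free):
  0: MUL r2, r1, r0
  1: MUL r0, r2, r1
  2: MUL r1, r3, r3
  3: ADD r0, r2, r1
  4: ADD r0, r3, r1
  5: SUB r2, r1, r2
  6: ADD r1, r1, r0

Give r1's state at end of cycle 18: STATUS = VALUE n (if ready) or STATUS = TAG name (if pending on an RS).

  c1: issue MUL r2<-Mul1  regs: r0:1,r1:3,r2:Mul1,r3:7
  c2: issue MUL r0<-Mul2  regs: r0:Mul2,r1:3,r2:Mul1,r3:7
  c3: stall  regs: r0:Mul2,r1:3,r2:Mul1,r3:7
  c4: stall  regs: r0:Mul2,r1:3,r2:Mul1,r3:7
  c5: stall  regs: r0:Mul2,r1:3,r2:Mul1,r3:7
  c6: CDB Mul1=3; issue MUL r1<-Mul1  regs: r0:Mul2,r1:Mul1,r2:3,r3:7
  c7: issue ADD r0<-Add1  regs: r0:Add1,r1:Mul1,r2:3,r3:7
  c8: issue ADD r0<-Add2  regs: r0:Add2,r1:Mul1,r2:3,r3:7
  c9: issue SUB r2<-Add3  regs: r0:Add2,r1:Mul1,r2:Add3,r3:7
  c10: stall  regs: r0:Add2,r1:Mul1,r2:Add3,r3:7
  c11: CDB Mul1=49; stall  regs: r0:Add2,r1:49,r2:Add3,r3:7
  c12: CDB Mul2=9; stall  regs: r0:Add2,r1:49,r2:Add3,r3:7
  c13: stall  regs: r0:Add2,r1:49,r2:Add3,r3:7
  c14: CDB Add1=52; issue ADD r1<-Add1  regs: r0:Add2,r1:Add1,r2:Add3,r3:7
  c15: CDB Add2=56  regs: r0:56,r1:Add1,r2:Add3,r3:7
  c16: CDB Add3=46  regs: r0:56,r1:Add1,r2:46,r3:7
  c17: -  regs: r0:56,r1:Add1,r2:46,r3:7
  c18: CDB Add1=105  regs: r0:56,r1:105,r2:46,r3:7

STATUS = VALUE 105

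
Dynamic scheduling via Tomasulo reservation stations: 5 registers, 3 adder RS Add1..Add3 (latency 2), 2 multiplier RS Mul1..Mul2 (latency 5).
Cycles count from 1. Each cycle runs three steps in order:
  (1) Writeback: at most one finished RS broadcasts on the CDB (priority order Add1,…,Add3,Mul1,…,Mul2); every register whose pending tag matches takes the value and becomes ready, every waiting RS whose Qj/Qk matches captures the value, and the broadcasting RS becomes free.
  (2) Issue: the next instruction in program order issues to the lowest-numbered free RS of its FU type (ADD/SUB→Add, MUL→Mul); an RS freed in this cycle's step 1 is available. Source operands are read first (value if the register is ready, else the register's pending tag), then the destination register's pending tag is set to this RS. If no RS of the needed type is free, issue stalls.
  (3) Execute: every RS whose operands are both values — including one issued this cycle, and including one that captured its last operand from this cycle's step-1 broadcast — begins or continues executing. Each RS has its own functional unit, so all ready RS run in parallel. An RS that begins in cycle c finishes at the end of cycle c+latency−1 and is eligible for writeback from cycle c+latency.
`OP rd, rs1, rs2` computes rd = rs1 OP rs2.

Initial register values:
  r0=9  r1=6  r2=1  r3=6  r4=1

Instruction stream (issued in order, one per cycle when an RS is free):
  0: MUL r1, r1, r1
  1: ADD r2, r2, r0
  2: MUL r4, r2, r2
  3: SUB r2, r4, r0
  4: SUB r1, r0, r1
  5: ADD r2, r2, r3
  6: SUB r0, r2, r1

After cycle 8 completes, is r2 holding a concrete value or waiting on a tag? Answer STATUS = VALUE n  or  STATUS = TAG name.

STATUS = TAG Add3

c1: issue MUL r1<-Mul1 | r0:9,r1:Mul1,r2:1,r3:6,r4:1
c2: issue ADD r2<-Add1 | r0:9,r1:Mul1,r2:Add1,r3:6,r4:1
c3: issue MUL r4<-Mul2 | r0:9,r1:Mul1,r2:Add1,r3:6,r4:Mul2
c4: CDB Add1=10; issue SUB r2<-Add1 | r0:9,r1:Mul1,r2:Add1,r3:6,r4:Mul2
c5: issue SUB r1<-Add2 | r0:9,r1:Add2,r2:Add1,r3:6,r4:Mul2
c6: CDB Mul1=36; issue ADD r2<-Add3 | r0:9,r1:Add2,r2:Add3,r3:6,r4:Mul2
c7: stall | r0:9,r1:Add2,r2:Add3,r3:6,r4:Mul2
c8: CDB Add2=-27; issue SUB r0<-Add2 | r0:Add2,r1:-27,r2:Add3,r3:6,r4:Mul2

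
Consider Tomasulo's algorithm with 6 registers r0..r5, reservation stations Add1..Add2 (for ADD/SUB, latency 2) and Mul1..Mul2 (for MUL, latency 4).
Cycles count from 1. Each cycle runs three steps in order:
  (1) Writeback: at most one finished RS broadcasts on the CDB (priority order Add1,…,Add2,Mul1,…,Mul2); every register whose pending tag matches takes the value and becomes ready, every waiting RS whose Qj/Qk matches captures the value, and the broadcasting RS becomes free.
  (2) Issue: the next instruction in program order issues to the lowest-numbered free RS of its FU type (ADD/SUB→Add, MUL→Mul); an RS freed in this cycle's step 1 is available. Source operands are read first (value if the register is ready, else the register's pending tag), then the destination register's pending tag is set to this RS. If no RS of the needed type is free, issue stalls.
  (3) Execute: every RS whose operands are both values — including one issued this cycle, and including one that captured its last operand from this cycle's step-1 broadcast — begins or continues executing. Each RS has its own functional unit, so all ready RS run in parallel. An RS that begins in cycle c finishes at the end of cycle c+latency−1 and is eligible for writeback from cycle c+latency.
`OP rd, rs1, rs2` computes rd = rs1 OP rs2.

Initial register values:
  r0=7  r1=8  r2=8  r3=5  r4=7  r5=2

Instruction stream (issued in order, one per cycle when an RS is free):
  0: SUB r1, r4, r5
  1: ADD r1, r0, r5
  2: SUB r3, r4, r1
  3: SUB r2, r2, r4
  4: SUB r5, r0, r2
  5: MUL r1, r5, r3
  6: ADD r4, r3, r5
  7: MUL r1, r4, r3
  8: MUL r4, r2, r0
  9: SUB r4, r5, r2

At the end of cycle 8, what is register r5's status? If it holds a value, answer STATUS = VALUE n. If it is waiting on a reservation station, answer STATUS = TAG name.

  c1: issue SUB r1<-Add1  regs: r0:7,r1:Add1,r2:8,r3:5,r4:7,r5:2
  c2: issue ADD r1<-Add2  regs: r0:7,r1:Add2,r2:8,r3:5,r4:7,r5:2
  c3: CDB Add1=5; issue SUB r3<-Add1  regs: r0:7,r1:Add2,r2:8,r3:Add1,r4:7,r5:2
  c4: CDB Add2=9; issue SUB r2<-Add2  regs: r0:7,r1:9,r2:Add2,r3:Add1,r4:7,r5:2
  c5: stall  regs: r0:7,r1:9,r2:Add2,r3:Add1,r4:7,r5:2
  c6: CDB Add1=-2; issue SUB r5<-Add1  regs: r0:7,r1:9,r2:Add2,r3:-2,r4:7,r5:Add1
  c7: CDB Add2=1; issue MUL r1<-Mul1  regs: r0:7,r1:Mul1,r2:1,r3:-2,r4:7,r5:Add1
  c8: issue ADD r4<-Add2  regs: r0:7,r1:Mul1,r2:1,r3:-2,r4:Add2,r5:Add1

STATUS = TAG Add1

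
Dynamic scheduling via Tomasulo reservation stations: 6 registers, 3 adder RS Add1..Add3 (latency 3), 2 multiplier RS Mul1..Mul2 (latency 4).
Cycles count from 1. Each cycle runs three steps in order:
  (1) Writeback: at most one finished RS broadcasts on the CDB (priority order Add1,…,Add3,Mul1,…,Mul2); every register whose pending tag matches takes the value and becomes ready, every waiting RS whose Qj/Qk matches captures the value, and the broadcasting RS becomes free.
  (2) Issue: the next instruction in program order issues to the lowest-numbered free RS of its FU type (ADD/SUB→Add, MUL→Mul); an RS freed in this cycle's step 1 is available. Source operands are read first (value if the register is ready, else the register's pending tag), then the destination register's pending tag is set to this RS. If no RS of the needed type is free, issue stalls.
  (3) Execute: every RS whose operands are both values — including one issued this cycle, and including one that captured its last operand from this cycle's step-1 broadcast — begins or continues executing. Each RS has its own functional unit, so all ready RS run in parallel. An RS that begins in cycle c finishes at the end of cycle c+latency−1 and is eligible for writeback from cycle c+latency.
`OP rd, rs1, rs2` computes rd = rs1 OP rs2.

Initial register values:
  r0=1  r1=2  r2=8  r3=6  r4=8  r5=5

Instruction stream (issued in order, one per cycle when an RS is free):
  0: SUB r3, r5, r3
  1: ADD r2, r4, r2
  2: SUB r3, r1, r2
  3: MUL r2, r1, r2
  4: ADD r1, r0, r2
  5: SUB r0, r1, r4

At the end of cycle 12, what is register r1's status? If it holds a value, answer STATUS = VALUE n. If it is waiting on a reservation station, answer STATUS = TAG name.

c1: issue SUB r3<-Add1 | r0:1,r1:2,r2:8,r3:Add1,r4:8,r5:5
c2: issue ADD r2<-Add2 | r0:1,r1:2,r2:Add2,r3:Add1,r4:8,r5:5
c3: issue SUB r3<-Add3 | r0:1,r1:2,r2:Add2,r3:Add3,r4:8,r5:5
c4: CDB Add1=-1; issue MUL r2<-Mul1 | r0:1,r1:2,r2:Mul1,r3:Add3,r4:8,r5:5
c5: CDB Add2=16; issue ADD r1<-Add1 | r0:1,r1:Add1,r2:Mul1,r3:Add3,r4:8,r5:5
c6: issue SUB r0<-Add2 | r0:Add2,r1:Add1,r2:Mul1,r3:Add3,r4:8,r5:5
c7: - | r0:Add2,r1:Add1,r2:Mul1,r3:Add3,r4:8,r5:5
c8: CDB Add3=-14 | r0:Add2,r1:Add1,r2:Mul1,r3:-14,r4:8,r5:5
c9: CDB Mul1=32 | r0:Add2,r1:Add1,r2:32,r3:-14,r4:8,r5:5
c10: - | r0:Add2,r1:Add1,r2:32,r3:-14,r4:8,r5:5
c11: - | r0:Add2,r1:Add1,r2:32,r3:-14,r4:8,r5:5
c12: CDB Add1=33 | r0:Add2,r1:33,r2:32,r3:-14,r4:8,r5:5

STATUS = VALUE 33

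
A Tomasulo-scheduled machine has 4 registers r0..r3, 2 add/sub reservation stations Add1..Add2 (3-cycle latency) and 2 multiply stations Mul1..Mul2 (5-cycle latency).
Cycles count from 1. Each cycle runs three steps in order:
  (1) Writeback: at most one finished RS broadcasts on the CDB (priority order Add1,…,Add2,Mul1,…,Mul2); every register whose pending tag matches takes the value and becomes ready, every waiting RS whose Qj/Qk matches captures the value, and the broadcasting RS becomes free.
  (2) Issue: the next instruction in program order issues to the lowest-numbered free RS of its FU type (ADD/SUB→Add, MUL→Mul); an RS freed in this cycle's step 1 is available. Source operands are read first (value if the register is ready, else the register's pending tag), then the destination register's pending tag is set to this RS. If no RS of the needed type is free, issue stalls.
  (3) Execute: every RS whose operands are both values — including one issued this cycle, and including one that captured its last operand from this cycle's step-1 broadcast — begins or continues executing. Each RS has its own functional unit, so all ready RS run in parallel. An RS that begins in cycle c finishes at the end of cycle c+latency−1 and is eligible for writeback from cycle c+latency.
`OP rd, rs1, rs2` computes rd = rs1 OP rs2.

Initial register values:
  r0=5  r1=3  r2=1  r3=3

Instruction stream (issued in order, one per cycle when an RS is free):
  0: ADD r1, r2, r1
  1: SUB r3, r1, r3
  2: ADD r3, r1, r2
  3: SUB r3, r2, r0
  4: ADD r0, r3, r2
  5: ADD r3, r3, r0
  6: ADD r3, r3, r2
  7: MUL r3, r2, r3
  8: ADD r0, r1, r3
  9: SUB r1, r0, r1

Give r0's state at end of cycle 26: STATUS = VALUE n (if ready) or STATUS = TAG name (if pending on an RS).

  c1: issue ADD r1<-Add1  regs: r0:5,r1:Add1,r2:1,r3:3
  c2: issue SUB r3<-Add2  regs: r0:5,r1:Add1,r2:1,r3:Add2
  c3: stall  regs: r0:5,r1:Add1,r2:1,r3:Add2
  c4: CDB Add1=4; issue ADD r3<-Add1  regs: r0:5,r1:4,r2:1,r3:Add1
  c5: stall  regs: r0:5,r1:4,r2:1,r3:Add1
  c6: stall  regs: r0:5,r1:4,r2:1,r3:Add1
  c7: CDB Add1=5; issue SUB r3<-Add1  regs: r0:5,r1:4,r2:1,r3:Add1
  c8: CDB Add2=1; issue ADD r0<-Add2  regs: r0:Add2,r1:4,r2:1,r3:Add1
  c9: stall  regs: r0:Add2,r1:4,r2:1,r3:Add1
  c10: CDB Add1=-4; issue ADD r3<-Add1  regs: r0:Add2,r1:4,r2:1,r3:Add1
  c11: stall  regs: r0:Add2,r1:4,r2:1,r3:Add1
  c12: stall  regs: r0:Add2,r1:4,r2:1,r3:Add1
  c13: CDB Add2=-3; issue ADD r3<-Add2  regs: r0:-3,r1:4,r2:1,r3:Add2
  c14: issue MUL r3<-Mul1  regs: r0:-3,r1:4,r2:1,r3:Mul1
  c15: stall  regs: r0:-3,r1:4,r2:1,r3:Mul1
  c16: CDB Add1=-7; issue ADD r0<-Add1  regs: r0:Add1,r1:4,r2:1,r3:Mul1
  c17: stall  regs: r0:Add1,r1:4,r2:1,r3:Mul1
  c18: stall  regs: r0:Add1,r1:4,r2:1,r3:Mul1
  c19: CDB Add2=-6; issue SUB r1<-Add2  regs: r0:Add1,r1:Add2,r2:1,r3:Mul1
  c20: -  regs: r0:Add1,r1:Add2,r2:1,r3:Mul1
  c21: -  regs: r0:Add1,r1:Add2,r2:1,r3:Mul1
  c22: -  regs: r0:Add1,r1:Add2,r2:1,r3:Mul1
  c23: -  regs: r0:Add1,r1:Add2,r2:1,r3:Mul1
  c24: CDB Mul1=-6  regs: r0:Add1,r1:Add2,r2:1,r3:-6
  c25: -  regs: r0:Add1,r1:Add2,r2:1,r3:-6
  c26: -  regs: r0:Add1,r1:Add2,r2:1,r3:-6

STATUS = TAG Add1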